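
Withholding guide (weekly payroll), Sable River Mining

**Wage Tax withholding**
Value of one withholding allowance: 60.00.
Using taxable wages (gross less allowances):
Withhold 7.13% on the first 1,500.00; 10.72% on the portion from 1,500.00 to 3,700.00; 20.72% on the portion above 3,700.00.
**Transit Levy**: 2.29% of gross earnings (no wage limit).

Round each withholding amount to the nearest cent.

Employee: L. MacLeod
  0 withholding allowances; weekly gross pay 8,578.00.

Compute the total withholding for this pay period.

Wage Tax: taxable = 8,578.00
  342.79 + 20.72% × (8,578.00 − 3,700.00) = 342.79 + 20.72% × 4,878.00 = 1,353.51
Transit Levy: 2.29% × 8,578.00 = 196.44
Total: 1,353.51 + 196.44 = 1,549.95

1,549.95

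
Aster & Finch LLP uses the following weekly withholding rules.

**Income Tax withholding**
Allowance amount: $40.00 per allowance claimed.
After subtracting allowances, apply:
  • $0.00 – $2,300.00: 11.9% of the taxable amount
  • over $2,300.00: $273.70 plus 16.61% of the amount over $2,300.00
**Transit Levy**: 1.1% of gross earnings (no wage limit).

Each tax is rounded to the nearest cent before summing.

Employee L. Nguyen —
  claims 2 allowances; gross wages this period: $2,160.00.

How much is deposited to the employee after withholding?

Income Tax: taxable = $2,160.00 − 2×$40.00 = $2,080.00
  11.9% × $2,080.00 = $247.52
Transit Levy: 1.1% × $2,160.00 = $23.76
Total withheld: $247.52 + $23.76 = $271.28
Net pay: $2,160.00 − $271.28 = $1,888.72

$1,888.72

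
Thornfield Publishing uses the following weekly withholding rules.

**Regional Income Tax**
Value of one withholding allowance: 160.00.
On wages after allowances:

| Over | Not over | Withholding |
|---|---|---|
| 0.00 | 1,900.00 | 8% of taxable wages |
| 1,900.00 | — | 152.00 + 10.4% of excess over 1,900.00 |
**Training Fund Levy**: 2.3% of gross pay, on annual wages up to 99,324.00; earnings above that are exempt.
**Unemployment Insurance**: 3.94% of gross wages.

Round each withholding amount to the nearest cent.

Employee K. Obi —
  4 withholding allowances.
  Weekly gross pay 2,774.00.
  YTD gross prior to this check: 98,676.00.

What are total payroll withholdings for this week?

300.54

Regional Income Tax: taxable = 2,774.00 − 4×160.00 = 2,134.00
  152.00 + 10.4% × (2,134.00 − 1,900.00) = 152.00 + 10.4% × 234.00 = 176.34
Training Fund Levy: cap 99,324.00 − YTD 98,676.00 = 648.00 subject; 2.3% × 648.00 = 14.90
Unemployment Insurance: 3.94% × 2,774.00 = 109.30
Total: 176.34 + 14.90 + 109.30 = 300.54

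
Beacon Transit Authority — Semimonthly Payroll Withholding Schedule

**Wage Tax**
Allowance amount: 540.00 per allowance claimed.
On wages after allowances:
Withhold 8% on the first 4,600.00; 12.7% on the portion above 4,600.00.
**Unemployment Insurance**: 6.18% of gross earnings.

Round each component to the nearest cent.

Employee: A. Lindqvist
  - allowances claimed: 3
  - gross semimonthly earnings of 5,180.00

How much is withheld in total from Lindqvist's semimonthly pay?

604.92

Wage Tax: taxable = 5,180.00 − 3×540.00 = 3,560.00
  8% × 3,560.00 = 284.80
Unemployment Insurance: 6.18% × 5,180.00 = 320.12
Total: 284.80 + 320.12 = 604.92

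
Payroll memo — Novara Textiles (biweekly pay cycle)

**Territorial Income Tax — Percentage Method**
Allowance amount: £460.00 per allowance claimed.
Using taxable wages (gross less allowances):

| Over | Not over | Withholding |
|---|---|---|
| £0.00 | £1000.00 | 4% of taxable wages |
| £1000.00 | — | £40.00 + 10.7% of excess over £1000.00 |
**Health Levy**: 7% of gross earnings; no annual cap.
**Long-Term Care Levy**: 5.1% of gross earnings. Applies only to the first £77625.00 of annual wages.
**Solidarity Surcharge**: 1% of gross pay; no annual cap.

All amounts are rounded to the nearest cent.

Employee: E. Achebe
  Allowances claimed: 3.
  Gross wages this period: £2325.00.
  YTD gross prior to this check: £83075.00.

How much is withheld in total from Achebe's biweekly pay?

£223.80

Territorial Income Tax: taxable = £2325.00 − 3×£460.00 = £945.00
  4% × £945.00 = £37.80
Health Levy: 7% × £2325.00 = £162.75
Long-Term Care Levy: YTD £83075.00 ≥ cap £77625.00 → £0.00
Solidarity Surcharge: 1% × £2325.00 = £23.25
Total: £37.80 + £162.75 + £0.00 + £23.25 = £223.80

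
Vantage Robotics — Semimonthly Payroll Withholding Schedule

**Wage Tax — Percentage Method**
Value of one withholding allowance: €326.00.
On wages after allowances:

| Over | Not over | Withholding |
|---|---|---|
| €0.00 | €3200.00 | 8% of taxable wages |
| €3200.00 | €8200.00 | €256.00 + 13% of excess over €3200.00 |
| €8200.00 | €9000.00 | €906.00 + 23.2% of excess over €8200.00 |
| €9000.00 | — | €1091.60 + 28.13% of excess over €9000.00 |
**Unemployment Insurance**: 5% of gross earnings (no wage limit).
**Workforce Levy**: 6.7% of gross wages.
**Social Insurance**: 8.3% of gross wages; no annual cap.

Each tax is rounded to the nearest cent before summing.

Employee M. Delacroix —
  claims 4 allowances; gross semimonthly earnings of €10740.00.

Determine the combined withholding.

Wage Tax: taxable = €10740.00 − 4×€326.00 = €9436.00
  €1091.60 + 28.13% × (€9436.00 − €9000.00) = €1091.60 + 28.13% × €436.00 = €1214.25
Unemployment Insurance: 5% × €10740.00 = €537.00
Workforce Levy: 6.7% × €10740.00 = €719.58
Social Insurance: 8.3% × €10740.00 = €891.42
Total: €1214.25 + €537.00 + €719.58 + €891.42 = €3362.25

€3362.25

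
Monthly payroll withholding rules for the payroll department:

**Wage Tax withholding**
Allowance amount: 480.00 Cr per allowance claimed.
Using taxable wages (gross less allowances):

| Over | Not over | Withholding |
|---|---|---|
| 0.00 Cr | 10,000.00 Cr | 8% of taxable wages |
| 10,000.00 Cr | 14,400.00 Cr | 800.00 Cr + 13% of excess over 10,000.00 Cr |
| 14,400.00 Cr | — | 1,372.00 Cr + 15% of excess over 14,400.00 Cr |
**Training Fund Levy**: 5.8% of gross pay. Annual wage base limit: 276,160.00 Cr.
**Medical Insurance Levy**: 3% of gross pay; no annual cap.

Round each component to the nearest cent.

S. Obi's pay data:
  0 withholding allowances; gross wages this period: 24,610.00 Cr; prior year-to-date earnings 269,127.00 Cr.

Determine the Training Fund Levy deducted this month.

Training Fund Levy: cap 276,160.00 Cr − YTD 269,127.00 Cr = 7,033.00 Cr subject; 5.8% × 7,033.00 Cr = 407.91 Cr

407.91 Cr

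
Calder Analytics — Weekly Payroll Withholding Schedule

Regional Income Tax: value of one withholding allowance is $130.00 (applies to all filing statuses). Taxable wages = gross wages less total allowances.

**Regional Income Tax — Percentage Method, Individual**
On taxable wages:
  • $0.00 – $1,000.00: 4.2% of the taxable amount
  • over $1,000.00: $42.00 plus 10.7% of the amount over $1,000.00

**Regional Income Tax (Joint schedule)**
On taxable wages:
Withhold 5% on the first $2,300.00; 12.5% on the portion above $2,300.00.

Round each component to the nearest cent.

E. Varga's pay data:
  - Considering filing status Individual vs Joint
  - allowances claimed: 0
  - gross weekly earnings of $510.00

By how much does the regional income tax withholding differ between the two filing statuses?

Regional Income Tax (Individual): taxable = $510.00
  4.2% × $510.00 = $21.42
Regional Income Tax (Joint): taxable = $510.00
  5% × $510.00 = $25.50
Difference: |$21.42 − $25.50| = $4.08 (higher under Joint)

$4.08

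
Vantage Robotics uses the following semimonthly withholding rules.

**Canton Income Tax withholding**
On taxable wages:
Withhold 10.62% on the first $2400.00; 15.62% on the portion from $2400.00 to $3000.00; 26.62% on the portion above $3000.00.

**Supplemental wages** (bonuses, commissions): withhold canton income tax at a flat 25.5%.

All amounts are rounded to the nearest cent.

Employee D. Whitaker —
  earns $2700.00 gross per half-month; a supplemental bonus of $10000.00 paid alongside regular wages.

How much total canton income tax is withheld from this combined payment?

$2851.74

Canton Income Tax: taxable = $2700.00
  $254.88 + 15.62% × ($2700.00 − $2400.00) = $254.88 + 15.62% × $300.00 = $301.74
Supplemental (25.5% flat on bonus): 25.5% × $10000.00 = $2550.00
Total canton income tax: $301.74 + $2550.00 = $2851.74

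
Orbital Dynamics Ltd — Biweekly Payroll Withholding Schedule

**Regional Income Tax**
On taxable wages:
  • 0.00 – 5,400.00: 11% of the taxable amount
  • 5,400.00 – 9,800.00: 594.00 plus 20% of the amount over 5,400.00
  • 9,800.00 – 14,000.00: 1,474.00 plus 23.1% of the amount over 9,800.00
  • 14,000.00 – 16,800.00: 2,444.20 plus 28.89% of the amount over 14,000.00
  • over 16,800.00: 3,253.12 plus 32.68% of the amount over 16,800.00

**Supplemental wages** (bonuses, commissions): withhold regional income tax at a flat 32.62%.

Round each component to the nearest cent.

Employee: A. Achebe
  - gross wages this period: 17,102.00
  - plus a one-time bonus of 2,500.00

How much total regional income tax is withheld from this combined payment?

4,167.31

Regional Income Tax: taxable = 17,102.00
  3,253.12 + 32.68% × (17,102.00 − 16,800.00) = 3,253.12 + 32.68% × 302.00 = 3,351.81
Supplemental (32.62% flat on bonus): 32.62% × 2,500.00 = 815.50
Total regional income tax: 3,351.81 + 815.50 = 4,167.31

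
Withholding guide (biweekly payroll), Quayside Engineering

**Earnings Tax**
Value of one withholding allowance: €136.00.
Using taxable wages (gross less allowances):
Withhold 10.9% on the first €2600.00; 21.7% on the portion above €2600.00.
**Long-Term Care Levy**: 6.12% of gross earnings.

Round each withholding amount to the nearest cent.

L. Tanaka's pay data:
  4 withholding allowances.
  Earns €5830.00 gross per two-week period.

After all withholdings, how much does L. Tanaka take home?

€4606.94

Earnings Tax: taxable = €5830.00 − 4×€136.00 = €5286.00
  €283.40 + 21.7% × (€5286.00 − €2600.00) = €283.40 + 21.7% × €2686.00 = €866.26
Long-Term Care Levy: 6.12% × €5830.00 = €356.80
Total withheld: €866.26 + €356.80 = €1223.06
Net pay: €5830.00 − €1223.06 = €4606.94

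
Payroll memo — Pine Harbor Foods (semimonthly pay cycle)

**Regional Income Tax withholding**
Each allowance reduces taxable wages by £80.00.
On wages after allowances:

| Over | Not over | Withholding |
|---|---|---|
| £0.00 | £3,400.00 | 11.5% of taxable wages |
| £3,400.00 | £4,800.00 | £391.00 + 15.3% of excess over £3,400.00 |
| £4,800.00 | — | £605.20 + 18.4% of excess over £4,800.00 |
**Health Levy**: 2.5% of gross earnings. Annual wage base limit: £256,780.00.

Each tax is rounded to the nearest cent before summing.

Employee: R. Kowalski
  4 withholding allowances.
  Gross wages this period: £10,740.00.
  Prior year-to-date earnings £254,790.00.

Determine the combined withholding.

Regional Income Tax: taxable = £10,740.00 − 4×£80.00 = £10,420.00
  £605.20 + 18.4% × (£10,420.00 − £4,800.00) = £605.20 + 18.4% × £5,620.00 = £1,639.28
Health Levy: cap £256,780.00 − YTD £254,790.00 = £1,990.00 subject; 2.5% × £1,990.00 = £49.75
Total: £1,639.28 + £49.75 = £1,689.03

£1,689.03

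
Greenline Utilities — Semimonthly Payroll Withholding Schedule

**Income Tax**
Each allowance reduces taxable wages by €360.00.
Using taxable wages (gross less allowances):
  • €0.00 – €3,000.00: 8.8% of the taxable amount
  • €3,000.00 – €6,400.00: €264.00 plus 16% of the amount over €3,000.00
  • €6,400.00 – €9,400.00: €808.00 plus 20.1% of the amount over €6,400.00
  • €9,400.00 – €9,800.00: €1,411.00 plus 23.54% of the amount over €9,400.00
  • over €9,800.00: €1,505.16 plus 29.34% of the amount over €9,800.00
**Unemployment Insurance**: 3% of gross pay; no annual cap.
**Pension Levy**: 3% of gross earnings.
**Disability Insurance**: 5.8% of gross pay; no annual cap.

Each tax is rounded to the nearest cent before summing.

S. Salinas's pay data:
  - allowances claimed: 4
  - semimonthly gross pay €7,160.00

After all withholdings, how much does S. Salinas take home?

Income Tax: taxable = €7,160.00 − 4×€360.00 = €5,720.00
  €264.00 + 16% × (€5,720.00 − €3,000.00) = €264.00 + 16% × €2,720.00 = €699.20
Unemployment Insurance: 3% × €7,160.00 = €214.80
Pension Levy: 3% × €7,160.00 = €214.80
Disability Insurance: 5.8% × €7,160.00 = €415.28
Total withheld: €699.20 + €214.80 + €214.80 + €415.28 = €1,544.08
Net pay: €7,160.00 − €1,544.08 = €5,615.92

€5,615.92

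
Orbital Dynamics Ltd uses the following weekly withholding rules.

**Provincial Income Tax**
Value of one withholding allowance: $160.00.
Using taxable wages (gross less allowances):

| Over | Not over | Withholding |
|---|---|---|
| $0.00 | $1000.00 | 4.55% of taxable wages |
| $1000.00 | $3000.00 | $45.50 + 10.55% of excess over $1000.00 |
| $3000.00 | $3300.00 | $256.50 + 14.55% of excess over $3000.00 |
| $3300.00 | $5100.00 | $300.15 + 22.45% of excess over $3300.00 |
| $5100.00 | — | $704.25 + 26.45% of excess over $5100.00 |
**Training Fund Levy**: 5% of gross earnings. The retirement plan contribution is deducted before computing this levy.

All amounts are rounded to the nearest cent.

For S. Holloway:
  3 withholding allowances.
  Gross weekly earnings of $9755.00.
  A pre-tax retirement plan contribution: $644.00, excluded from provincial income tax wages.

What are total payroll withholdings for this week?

Provincial Income Tax: taxable = $9755.00 − $644.00 − 3×$160.00 = $8631.00
  $704.25 + 26.45% × ($8631.00 − $5100.00) = $704.25 + 26.45% × $3531.00 = $1638.20
Training Fund Levy: 5% × $9111.00 = $455.55
Total: $1638.20 + $455.55 = $2093.75

$2093.75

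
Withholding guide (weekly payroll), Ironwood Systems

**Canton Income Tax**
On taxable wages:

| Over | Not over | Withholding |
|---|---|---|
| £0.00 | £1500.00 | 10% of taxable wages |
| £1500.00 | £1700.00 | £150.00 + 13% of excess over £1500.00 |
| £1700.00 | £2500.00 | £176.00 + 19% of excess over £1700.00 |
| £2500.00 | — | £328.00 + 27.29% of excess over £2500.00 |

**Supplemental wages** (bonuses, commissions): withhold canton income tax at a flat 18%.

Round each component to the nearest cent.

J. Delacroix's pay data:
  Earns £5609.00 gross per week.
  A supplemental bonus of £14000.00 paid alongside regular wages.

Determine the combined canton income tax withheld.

Canton Income Tax: taxable = £5609.00
  £328.00 + 27.29% × (£5609.00 − £2500.00) = £328.00 + 27.29% × £3109.00 = £1176.45
Supplemental (18% flat on bonus): 18% × £14000.00 = £2520.00
Total canton income tax: £1176.45 + £2520.00 = £3696.45

£3696.45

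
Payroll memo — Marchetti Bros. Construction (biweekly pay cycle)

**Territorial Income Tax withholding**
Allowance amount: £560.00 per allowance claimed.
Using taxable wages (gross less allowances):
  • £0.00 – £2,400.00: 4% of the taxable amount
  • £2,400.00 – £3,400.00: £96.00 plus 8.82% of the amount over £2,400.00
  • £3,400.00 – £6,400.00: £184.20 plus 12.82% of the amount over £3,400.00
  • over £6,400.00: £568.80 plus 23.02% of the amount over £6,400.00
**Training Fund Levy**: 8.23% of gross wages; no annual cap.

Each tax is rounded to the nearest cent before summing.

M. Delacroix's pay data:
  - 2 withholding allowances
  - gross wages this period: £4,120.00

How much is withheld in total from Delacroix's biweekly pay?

£488.00

Territorial Income Tax: taxable = £4,120.00 − 2×£560.00 = £3,000.00
  £96.00 + 8.82% × (£3,000.00 − £2,400.00) = £96.00 + 8.82% × £600.00 = £148.92
Training Fund Levy: 8.23% × £4,120.00 = £339.08
Total: £148.92 + £339.08 = £488.00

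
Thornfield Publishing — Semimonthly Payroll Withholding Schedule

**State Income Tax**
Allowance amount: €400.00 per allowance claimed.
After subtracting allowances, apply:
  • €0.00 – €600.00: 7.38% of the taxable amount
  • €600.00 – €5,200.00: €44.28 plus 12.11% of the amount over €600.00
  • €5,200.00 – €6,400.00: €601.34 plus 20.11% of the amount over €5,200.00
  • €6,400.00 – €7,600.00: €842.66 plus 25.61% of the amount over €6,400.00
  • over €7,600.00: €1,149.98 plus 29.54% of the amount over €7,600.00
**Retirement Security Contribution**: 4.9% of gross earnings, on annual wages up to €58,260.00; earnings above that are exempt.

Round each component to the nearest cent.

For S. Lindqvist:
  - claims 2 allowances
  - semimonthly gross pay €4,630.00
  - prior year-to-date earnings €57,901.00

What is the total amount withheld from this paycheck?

€453.02

State Income Tax: taxable = €4,630.00 − 2×€400.00 = €3,830.00
  €44.28 + 12.11% × (€3,830.00 − €600.00) = €44.28 + 12.11% × €3,230.00 = €435.43
Retirement Security Contribution: cap €58,260.00 − YTD €57,901.00 = €359.00 subject; 4.9% × €359.00 = €17.59
Total: €435.43 + €17.59 = €453.02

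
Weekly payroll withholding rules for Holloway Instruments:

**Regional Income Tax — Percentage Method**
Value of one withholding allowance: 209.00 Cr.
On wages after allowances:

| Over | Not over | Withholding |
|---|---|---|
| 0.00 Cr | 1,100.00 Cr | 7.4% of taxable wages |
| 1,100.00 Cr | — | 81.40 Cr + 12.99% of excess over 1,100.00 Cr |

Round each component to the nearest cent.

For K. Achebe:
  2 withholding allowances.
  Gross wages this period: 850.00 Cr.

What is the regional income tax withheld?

Regional Income Tax: taxable = 850.00 Cr − 2×209.00 Cr = 432.00 Cr
  7.4% × 432.00 Cr = 31.97 Cr

31.97 Cr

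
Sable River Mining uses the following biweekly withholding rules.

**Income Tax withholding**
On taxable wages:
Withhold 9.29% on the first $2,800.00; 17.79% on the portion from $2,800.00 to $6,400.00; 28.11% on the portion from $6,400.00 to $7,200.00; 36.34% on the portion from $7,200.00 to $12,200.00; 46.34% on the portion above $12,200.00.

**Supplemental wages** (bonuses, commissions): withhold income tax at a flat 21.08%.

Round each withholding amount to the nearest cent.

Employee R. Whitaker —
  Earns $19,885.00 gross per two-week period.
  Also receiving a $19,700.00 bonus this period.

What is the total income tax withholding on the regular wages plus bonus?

$10,656.43

Income Tax: taxable = $19,885.00
  $2,942.44 + 46.34% × ($19,885.00 − $12,200.00) = $2,942.44 + 46.34% × $7,685.00 = $6,503.67
Supplemental (21.08% flat on bonus): 21.08% × $19,700.00 = $4,152.76
Total income tax: $6,503.67 + $4,152.76 = $10,656.43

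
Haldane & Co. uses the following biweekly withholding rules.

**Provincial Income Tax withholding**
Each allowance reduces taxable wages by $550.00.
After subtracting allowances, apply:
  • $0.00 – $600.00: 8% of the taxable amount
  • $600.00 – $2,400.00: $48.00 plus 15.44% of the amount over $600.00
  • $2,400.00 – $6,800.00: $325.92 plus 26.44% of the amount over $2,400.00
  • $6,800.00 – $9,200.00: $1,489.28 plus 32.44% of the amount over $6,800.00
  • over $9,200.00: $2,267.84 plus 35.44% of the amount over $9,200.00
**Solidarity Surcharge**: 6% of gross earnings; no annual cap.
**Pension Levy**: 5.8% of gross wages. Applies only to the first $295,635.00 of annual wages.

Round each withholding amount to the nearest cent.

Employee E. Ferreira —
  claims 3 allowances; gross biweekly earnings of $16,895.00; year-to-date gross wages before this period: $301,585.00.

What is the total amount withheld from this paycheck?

$5,423.89

Provincial Income Tax: taxable = $16,895.00 − 3×$550.00 = $15,245.00
  $2,267.84 + 35.44% × ($15,245.00 − $9,200.00) = $2,267.84 + 35.44% × $6,045.00 = $4,410.19
Solidarity Surcharge: 6% × $16,895.00 = $1,013.70
Pension Levy: YTD $301,585.00 ≥ cap $295,635.00 → $0.00
Total: $4,410.19 + $1,013.70 + $0.00 = $5,423.89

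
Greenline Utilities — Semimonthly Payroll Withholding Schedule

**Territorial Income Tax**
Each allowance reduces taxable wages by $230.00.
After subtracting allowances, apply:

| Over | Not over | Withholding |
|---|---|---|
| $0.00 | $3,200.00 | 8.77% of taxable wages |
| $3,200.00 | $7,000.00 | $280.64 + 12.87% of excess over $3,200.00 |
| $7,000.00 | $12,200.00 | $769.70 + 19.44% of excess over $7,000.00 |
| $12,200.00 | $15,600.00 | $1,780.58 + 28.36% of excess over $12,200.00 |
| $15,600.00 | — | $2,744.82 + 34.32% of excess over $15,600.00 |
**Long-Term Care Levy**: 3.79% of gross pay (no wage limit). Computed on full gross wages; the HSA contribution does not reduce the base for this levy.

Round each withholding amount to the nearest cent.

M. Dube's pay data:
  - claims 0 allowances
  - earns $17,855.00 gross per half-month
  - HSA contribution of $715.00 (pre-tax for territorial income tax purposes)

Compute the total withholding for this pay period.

Territorial Income Tax: taxable = $17,855.00 − $715.00 = $17,140.00
  $2,744.82 + 34.32% × ($17,140.00 − $15,600.00) = $2,744.82 + 34.32% × $1,540.00 = $3,273.35
Long-Term Care Levy: 3.79% × $17,855.00 = $676.70
Total: $3,273.35 + $676.70 = $3,950.05

$3,950.05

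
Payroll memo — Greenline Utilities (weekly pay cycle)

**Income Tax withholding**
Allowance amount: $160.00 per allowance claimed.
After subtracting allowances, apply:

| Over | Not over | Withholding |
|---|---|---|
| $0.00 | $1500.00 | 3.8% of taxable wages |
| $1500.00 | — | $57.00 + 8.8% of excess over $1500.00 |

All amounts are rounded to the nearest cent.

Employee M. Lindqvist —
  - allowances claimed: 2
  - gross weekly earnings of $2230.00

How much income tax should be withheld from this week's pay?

$93.08

Income Tax: taxable = $2230.00 − 2×$160.00 = $1910.00
  $57.00 + 8.8% × ($1910.00 − $1500.00) = $57.00 + 8.8% × $410.00 = $93.08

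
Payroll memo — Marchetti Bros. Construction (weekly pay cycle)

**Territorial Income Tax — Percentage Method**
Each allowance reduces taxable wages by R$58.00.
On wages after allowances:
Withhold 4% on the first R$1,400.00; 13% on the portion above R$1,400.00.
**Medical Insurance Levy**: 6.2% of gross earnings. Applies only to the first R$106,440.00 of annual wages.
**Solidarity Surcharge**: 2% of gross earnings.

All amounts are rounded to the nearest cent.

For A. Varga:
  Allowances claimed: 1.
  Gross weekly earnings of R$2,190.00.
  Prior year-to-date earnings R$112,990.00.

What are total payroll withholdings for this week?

R$194.96

Territorial Income Tax: taxable = R$2,190.00 − 1×R$58.00 = R$2,132.00
  R$56.00 + 13% × (R$2,132.00 − R$1,400.00) = R$56.00 + 13% × R$732.00 = R$151.16
Medical Insurance Levy: YTD R$112,990.00 ≥ cap R$106,440.00 → R$0.00
Solidarity Surcharge: 2% × R$2,190.00 = R$43.80
Total: R$151.16 + R$0.00 + R$43.80 = R$194.96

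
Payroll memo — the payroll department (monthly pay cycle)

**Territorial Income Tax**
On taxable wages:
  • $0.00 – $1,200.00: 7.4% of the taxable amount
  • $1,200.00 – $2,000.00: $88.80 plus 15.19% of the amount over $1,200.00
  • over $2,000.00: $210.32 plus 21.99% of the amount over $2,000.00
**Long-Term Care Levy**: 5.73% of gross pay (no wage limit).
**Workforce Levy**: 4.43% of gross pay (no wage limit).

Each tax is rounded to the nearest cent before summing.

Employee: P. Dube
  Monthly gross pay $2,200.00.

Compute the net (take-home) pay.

$1,722.18

Territorial Income Tax: taxable = $2,200.00
  $210.32 + 21.99% × ($2,200.00 − $2,000.00) = $210.32 + 21.99% × $200.00 = $254.30
Long-Term Care Levy: 5.73% × $2,200.00 = $126.06
Workforce Levy: 4.43% × $2,200.00 = $97.46
Total withheld: $254.30 + $126.06 + $97.46 = $477.82
Net pay: $2,200.00 − $477.82 = $1,722.18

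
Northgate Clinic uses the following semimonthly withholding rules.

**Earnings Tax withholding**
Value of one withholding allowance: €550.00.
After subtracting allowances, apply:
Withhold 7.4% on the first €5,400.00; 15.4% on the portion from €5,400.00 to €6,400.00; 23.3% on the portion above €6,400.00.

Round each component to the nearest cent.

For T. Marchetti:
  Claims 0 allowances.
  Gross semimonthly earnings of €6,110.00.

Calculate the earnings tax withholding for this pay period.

€508.94

Earnings Tax: taxable = €6,110.00
  €399.60 + 15.4% × (€6,110.00 − €5,400.00) = €399.60 + 15.4% × €710.00 = €508.94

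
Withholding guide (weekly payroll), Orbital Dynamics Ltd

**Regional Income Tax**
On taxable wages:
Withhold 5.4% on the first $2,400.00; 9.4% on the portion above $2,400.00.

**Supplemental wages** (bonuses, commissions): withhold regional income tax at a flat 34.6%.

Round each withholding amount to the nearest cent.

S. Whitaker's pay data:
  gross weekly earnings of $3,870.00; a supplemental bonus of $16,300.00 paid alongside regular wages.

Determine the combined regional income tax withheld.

$5,907.58

Regional Income Tax: taxable = $3,870.00
  $129.60 + 9.4% × ($3,870.00 − $2,400.00) = $129.60 + 9.4% × $1,470.00 = $267.78
Supplemental (34.6% flat on bonus): 34.6% × $16,300.00 = $5,639.80
Total regional income tax: $267.78 + $5,639.80 = $5,907.58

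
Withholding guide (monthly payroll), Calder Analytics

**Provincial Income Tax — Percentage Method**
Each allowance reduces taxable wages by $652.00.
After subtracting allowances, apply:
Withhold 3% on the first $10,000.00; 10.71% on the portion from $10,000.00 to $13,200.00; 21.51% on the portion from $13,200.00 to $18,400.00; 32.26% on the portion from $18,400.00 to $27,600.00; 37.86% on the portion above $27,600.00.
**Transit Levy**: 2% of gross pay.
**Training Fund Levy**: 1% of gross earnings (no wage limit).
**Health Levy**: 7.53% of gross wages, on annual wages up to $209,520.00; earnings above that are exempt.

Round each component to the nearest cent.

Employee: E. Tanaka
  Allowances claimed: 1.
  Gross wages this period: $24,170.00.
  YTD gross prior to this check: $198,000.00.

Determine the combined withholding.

Provincial Income Tax: taxable = $24,170.00 − 1×$652.00 = $23,518.00
  $1,761.24 + 32.26% × ($23,518.00 − $18,400.00) = $1,761.24 + 32.26% × $5,118.00 = $3,412.31
Transit Levy: 2% × $24,170.00 = $483.40
Training Fund Levy: 1% × $24,170.00 = $241.70
Health Levy: cap $209,520.00 − YTD $198,000.00 = $11,520.00 subject; 7.53% × $11,520.00 = $867.46
Total: $3,412.31 + $483.40 + $241.70 + $867.46 = $5,004.87

$5,004.87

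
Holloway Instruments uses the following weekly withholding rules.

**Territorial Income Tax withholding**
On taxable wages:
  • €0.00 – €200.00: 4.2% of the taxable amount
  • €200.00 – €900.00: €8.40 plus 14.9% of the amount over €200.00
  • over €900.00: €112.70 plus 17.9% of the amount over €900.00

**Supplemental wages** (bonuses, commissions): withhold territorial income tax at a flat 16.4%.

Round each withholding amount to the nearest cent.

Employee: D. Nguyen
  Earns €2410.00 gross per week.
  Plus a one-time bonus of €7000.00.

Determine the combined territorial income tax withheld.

€1530.99

Territorial Income Tax: taxable = €2410.00
  €112.70 + 17.9% × (€2410.00 − €900.00) = €112.70 + 17.9% × €1510.00 = €382.99
Supplemental (16.4% flat on bonus): 16.4% × €7000.00 = €1148.00
Total territorial income tax: €382.99 + €1148.00 = €1530.99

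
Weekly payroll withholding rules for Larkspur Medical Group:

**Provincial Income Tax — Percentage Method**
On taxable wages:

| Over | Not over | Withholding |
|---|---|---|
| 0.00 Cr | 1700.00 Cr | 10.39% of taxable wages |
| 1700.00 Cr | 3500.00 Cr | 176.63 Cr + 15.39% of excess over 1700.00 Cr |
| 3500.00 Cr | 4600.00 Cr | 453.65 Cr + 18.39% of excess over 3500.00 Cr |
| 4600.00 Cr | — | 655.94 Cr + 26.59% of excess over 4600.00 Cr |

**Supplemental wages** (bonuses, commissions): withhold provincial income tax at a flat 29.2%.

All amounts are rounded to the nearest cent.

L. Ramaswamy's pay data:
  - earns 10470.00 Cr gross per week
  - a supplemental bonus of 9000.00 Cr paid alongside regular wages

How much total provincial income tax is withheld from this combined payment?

Provincial Income Tax: taxable = 10470.00 Cr
  655.94 Cr + 26.59% × (10470.00 Cr − 4600.00 Cr) = 655.94 Cr + 26.59% × 5870.00 Cr = 2216.77 Cr
Supplemental (29.2% flat on bonus): 29.2% × 9000.00 Cr = 2628.00 Cr
Total provincial income tax: 2216.77 Cr + 2628.00 Cr = 4844.77 Cr

4844.77 Cr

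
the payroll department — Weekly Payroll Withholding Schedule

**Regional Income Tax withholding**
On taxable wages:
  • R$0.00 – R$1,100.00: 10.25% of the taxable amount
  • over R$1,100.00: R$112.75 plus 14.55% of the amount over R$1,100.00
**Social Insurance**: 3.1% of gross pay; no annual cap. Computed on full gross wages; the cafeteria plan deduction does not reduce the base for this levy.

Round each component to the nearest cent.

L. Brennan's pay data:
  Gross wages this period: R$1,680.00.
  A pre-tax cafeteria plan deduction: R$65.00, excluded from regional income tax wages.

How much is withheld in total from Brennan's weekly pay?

Regional Income Tax: taxable = R$1,680.00 − R$65.00 = R$1,615.00
  R$112.75 + 14.55% × (R$1,615.00 − R$1,100.00) = R$112.75 + 14.55% × R$515.00 = R$187.68
Social Insurance: 3.1% × R$1,680.00 = R$52.08
Total: R$187.68 + R$52.08 = R$239.76

R$239.76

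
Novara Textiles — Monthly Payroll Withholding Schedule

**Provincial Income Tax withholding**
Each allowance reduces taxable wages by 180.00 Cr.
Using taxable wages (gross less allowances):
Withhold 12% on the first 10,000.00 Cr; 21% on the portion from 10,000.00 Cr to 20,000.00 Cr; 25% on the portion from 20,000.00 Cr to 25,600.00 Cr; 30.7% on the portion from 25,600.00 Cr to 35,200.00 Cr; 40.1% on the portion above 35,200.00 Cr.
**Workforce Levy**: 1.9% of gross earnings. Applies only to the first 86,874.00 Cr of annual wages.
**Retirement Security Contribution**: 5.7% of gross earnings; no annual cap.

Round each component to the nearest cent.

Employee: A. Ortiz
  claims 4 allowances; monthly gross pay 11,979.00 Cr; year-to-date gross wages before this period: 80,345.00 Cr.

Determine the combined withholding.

2,271.24 Cr

Provincial Income Tax: taxable = 11,979.00 Cr − 4×180.00 Cr = 11,259.00 Cr
  1,200.00 Cr + 21% × (11,259.00 Cr − 10,000.00 Cr) = 1,200.00 Cr + 21% × 1,259.00 Cr = 1,464.39 Cr
Workforce Levy: cap 86,874.00 Cr − YTD 80,345.00 Cr = 6,529.00 Cr subject; 1.9% × 6,529.00 Cr = 124.05 Cr
Retirement Security Contribution: 5.7% × 11,979.00 Cr = 682.80 Cr
Total: 1,464.39 Cr + 124.05 Cr + 682.80 Cr = 2,271.24 Cr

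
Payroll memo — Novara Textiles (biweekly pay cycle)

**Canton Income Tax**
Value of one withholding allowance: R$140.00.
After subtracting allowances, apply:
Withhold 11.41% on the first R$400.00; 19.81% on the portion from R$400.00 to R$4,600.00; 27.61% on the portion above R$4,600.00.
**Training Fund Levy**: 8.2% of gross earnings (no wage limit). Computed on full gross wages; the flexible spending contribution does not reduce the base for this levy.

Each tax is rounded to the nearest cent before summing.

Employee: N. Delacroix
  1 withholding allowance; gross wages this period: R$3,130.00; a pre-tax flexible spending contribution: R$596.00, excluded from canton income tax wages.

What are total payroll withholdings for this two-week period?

R$697.31

Canton Income Tax: taxable = R$3,130.00 − R$596.00 − 1×R$140.00 = R$2,394.00
  R$45.64 + 19.81% × (R$2,394.00 − R$400.00) = R$45.64 + 19.81% × R$1,994.00 = R$440.65
Training Fund Levy: 8.2% × R$3,130.00 = R$256.66
Total: R$440.65 + R$256.66 = R$697.31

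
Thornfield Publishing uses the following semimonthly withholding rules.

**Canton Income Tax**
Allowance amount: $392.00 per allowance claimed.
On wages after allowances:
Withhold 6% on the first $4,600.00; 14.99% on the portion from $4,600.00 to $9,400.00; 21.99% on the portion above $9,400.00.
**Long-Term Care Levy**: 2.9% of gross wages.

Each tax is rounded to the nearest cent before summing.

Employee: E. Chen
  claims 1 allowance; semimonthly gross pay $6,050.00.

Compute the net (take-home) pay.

$5,439.96

Canton Income Tax: taxable = $6,050.00 − 1×$392.00 = $5,658.00
  $276.00 + 14.99% × ($5,658.00 − $4,600.00) = $276.00 + 14.99% × $1,058.00 = $434.59
Long-Term Care Levy: 2.9% × $6,050.00 = $175.45
Total withheld: $434.59 + $175.45 = $610.04
Net pay: $6,050.00 − $610.04 = $5,439.96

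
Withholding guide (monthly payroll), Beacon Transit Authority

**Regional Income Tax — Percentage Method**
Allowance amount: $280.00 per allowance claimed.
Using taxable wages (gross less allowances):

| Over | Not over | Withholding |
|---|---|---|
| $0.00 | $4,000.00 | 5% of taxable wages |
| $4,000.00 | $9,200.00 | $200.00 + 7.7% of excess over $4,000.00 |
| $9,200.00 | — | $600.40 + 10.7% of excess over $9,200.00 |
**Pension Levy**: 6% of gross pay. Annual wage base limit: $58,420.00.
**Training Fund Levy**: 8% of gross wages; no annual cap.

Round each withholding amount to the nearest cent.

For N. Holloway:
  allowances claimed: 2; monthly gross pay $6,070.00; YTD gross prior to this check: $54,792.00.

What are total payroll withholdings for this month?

Regional Income Tax: taxable = $6,070.00 − 2×$280.00 = $5,510.00
  $200.00 + 7.7% × ($5,510.00 − $4,000.00) = $200.00 + 7.7% × $1,510.00 = $316.27
Pension Levy: cap $58,420.00 − YTD $54,792.00 = $3,628.00 subject; 6% × $3,628.00 = $217.68
Training Fund Levy: 8% × $6,070.00 = $485.60
Total: $316.27 + $217.68 + $485.60 = $1,019.55

$1,019.55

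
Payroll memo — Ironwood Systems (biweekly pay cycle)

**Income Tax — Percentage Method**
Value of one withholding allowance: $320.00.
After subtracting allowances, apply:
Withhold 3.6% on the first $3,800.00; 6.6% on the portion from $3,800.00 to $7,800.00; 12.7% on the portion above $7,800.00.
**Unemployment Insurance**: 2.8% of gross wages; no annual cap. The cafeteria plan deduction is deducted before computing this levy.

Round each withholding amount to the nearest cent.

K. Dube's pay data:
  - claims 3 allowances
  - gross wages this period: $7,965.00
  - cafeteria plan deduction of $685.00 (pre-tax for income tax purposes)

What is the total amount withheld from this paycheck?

$506.96

Income Tax: taxable = $7,965.00 − $685.00 − 3×$320.00 = $6,320.00
  $136.80 + 6.6% × ($6,320.00 − $3,800.00) = $136.80 + 6.6% × $2,520.00 = $303.12
Unemployment Insurance: 2.8% × $7,280.00 = $203.84
Total: $303.12 + $203.84 = $506.96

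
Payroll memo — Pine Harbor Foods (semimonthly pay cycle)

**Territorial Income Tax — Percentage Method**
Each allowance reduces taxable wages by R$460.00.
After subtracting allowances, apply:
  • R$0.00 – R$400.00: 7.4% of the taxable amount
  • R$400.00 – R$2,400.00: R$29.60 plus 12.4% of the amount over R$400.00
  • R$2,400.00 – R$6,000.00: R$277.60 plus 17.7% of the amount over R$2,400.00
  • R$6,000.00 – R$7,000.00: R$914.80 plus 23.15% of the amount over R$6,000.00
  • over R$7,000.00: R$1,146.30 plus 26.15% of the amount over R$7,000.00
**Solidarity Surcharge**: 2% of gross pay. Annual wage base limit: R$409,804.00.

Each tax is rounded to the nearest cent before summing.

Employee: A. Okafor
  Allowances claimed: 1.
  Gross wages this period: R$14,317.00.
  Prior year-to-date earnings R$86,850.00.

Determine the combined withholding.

Territorial Income Tax: taxable = R$14,317.00 − 1×R$460.00 = R$13,857.00
  R$1,146.30 + 26.15% × (R$13,857.00 − R$7,000.00) = R$1,146.30 + 26.15% × R$6,857.00 = R$2,939.41
Solidarity Surcharge: 2% × R$14,317.00 = R$286.34
Total: R$2,939.41 + R$286.34 = R$3,225.75

R$3,225.75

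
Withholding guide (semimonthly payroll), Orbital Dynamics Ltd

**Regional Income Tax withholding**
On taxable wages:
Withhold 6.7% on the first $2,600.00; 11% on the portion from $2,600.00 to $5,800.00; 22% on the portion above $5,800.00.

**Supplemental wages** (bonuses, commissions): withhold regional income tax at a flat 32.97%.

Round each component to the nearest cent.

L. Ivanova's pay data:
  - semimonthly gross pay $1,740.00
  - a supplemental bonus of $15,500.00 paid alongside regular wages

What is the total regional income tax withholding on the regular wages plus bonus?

$5,226.93

Regional Income Tax: taxable = $1,740.00
  6.7% × $1,740.00 = $116.58
Supplemental (32.97% flat on bonus): 32.97% × $15,500.00 = $5,110.35
Total regional income tax: $116.58 + $5,110.35 = $5,226.93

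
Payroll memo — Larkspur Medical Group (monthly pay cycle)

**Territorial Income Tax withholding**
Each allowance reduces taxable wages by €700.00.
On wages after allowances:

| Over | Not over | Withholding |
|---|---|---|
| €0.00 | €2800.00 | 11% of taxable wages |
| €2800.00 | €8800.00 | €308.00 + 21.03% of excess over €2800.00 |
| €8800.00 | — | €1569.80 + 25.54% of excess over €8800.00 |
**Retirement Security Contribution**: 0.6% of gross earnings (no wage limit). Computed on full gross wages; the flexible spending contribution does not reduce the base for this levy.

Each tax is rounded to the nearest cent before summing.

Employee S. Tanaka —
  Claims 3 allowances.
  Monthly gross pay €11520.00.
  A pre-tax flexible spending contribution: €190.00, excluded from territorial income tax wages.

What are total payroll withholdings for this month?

€1748.74

Territorial Income Tax: taxable = €11520.00 − €190.00 − 3×€700.00 = €9230.00
  €1569.80 + 25.54% × (€9230.00 − €8800.00) = €1569.80 + 25.54% × €430.00 = €1679.62
Retirement Security Contribution: 0.6% × €11520.00 = €69.12
Total: €1679.62 + €69.12 = €1748.74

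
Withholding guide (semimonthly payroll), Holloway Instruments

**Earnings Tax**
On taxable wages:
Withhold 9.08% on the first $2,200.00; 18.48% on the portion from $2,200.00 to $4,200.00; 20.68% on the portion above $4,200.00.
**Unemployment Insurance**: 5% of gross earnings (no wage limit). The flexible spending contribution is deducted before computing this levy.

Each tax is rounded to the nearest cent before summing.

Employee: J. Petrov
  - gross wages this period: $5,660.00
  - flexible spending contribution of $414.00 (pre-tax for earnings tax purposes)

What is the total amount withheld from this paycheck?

$1,047.97

Earnings Tax: taxable = $5,660.00 − $414.00 = $5,246.00
  $569.36 + 20.68% × ($5,246.00 − $4,200.00) = $569.36 + 20.68% × $1,046.00 = $785.67
Unemployment Insurance: 5% × $5,246.00 = $262.30
Total: $785.67 + $262.30 = $1,047.97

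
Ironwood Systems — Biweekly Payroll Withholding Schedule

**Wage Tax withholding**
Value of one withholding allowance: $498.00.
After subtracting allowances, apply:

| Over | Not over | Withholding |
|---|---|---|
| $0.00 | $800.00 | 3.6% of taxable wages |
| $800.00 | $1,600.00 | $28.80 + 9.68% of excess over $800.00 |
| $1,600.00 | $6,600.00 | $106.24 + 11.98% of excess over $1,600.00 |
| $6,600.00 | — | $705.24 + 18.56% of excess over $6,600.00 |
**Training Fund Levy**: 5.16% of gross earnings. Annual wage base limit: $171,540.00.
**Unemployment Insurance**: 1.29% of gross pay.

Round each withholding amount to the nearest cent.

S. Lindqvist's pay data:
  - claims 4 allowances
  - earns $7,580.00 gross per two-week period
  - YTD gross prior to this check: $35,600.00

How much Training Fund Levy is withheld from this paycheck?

Training Fund Levy: 5.16% × $7,580.00 = $391.13

$391.13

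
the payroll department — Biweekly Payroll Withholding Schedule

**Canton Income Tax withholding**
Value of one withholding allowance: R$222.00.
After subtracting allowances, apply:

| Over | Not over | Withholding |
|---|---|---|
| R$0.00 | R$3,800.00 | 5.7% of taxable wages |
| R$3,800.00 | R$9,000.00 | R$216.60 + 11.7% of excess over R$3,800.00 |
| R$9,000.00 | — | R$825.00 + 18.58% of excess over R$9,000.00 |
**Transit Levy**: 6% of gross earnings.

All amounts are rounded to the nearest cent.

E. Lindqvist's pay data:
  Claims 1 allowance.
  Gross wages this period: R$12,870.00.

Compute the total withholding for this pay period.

Canton Income Tax: taxable = R$12,870.00 − 1×R$222.00 = R$12,648.00
  R$825.00 + 18.58% × (R$12,648.00 − R$9,000.00) = R$825.00 + 18.58% × R$3,648.00 = R$1,502.80
Transit Levy: 6% × R$12,870.00 = R$772.20
Total: R$1,502.80 + R$772.20 = R$2,275.00

R$2,275.00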